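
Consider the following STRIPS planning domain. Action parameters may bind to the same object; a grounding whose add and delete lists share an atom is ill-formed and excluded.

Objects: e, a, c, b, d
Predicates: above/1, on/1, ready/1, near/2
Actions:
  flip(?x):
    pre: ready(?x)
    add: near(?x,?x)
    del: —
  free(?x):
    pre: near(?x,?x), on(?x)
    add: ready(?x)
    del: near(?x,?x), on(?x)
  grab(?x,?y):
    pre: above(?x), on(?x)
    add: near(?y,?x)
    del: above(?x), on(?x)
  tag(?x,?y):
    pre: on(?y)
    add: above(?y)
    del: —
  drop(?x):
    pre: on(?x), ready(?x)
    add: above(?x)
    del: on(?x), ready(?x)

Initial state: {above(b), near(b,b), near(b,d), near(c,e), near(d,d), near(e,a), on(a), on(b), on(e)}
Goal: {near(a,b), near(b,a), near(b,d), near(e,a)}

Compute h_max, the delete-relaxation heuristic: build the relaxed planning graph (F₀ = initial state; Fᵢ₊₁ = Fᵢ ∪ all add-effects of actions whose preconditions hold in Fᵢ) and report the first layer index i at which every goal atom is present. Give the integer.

F0 = init (9 atoms)
F1 = F0 ∪ {above(a), above(e), near(a,b), near(c,b), near(d,b), near(e,b), ready(b)}  (16 atoms)
F2 = F1 ∪ {near(a,a), near(a,e), near(b,a), near(b,e), near(c,a), near(d,a), near(d,e), near(e,e)}  (24 atoms)
goal ⊆ F2  ⇒  h_max = 2

2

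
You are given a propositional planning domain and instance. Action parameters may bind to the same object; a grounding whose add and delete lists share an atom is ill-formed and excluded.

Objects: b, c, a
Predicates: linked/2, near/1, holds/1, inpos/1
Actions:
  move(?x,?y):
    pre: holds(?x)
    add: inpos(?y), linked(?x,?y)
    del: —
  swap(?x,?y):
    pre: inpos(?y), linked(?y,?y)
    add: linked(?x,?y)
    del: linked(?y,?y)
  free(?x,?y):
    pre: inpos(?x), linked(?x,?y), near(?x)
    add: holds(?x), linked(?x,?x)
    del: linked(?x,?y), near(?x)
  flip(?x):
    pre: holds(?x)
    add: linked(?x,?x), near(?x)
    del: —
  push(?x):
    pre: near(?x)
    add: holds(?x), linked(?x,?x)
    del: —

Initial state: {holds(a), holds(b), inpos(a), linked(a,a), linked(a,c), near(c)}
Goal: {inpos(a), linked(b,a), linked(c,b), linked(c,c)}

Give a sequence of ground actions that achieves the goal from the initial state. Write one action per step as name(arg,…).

1. move(b,a)  →  {holds(a), holds(b), inpos(a), linked(a,a), linked(a,c), linked(b,a), near(c)}
2. push(c)  →  {holds(a), holds(b), holds(c), inpos(a), linked(a,a), linked(a,c), linked(b,a), linked(c,c), near(c)}
3. move(c,b)  →  {holds(a), holds(b), holds(c), inpos(a), inpos(b), linked(a,a), linked(a,c), linked(b,a), linked(c,b), linked(c,c), near(c)}

move(b,a); push(c); move(c,b)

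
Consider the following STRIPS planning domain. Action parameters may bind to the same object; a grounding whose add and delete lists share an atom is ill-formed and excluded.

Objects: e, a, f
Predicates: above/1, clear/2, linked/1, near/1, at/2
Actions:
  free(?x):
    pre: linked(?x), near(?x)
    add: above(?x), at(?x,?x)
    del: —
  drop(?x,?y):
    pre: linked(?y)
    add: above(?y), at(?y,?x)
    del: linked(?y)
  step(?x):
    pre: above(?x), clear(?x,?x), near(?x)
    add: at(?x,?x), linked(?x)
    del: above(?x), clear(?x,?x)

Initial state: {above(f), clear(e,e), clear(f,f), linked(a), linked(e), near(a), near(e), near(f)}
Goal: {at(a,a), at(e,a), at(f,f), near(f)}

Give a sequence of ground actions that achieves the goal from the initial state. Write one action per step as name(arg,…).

1. free(a)  →  {above(a), above(f), at(a,a), clear(e,e), clear(f,f), linked(a), linked(e), near(a), near(e), near(f)}
2. drop(a,e)  →  {above(a), above(e), above(f), at(a,a), at(e,a), clear(e,e), clear(f,f), linked(a), near(a), near(e), near(f)}
3. step(f)  →  {above(a), above(e), at(a,a), at(e,a), at(f,f), clear(e,e), linked(a), linked(f), near(a), near(e), near(f)}

free(a); drop(a,e); step(f)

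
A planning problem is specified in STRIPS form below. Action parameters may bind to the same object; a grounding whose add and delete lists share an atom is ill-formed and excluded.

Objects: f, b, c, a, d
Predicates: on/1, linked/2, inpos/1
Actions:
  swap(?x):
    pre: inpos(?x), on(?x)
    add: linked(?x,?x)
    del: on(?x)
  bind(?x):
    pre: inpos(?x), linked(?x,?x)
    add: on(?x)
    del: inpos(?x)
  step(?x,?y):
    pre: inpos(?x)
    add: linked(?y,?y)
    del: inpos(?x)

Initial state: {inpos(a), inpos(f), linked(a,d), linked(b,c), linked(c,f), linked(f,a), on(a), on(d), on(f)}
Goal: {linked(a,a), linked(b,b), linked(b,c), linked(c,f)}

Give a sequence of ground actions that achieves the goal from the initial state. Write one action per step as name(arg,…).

swap(a); step(f,b)

1. swap(a)  →  {inpos(a), inpos(f), linked(a,a), linked(a,d), linked(b,c), linked(c,f), linked(f,a), on(d), on(f)}
2. step(f,b)  →  {inpos(a), linked(a,a), linked(a,d), linked(b,b), linked(b,c), linked(c,f), linked(f,a), on(d), on(f)}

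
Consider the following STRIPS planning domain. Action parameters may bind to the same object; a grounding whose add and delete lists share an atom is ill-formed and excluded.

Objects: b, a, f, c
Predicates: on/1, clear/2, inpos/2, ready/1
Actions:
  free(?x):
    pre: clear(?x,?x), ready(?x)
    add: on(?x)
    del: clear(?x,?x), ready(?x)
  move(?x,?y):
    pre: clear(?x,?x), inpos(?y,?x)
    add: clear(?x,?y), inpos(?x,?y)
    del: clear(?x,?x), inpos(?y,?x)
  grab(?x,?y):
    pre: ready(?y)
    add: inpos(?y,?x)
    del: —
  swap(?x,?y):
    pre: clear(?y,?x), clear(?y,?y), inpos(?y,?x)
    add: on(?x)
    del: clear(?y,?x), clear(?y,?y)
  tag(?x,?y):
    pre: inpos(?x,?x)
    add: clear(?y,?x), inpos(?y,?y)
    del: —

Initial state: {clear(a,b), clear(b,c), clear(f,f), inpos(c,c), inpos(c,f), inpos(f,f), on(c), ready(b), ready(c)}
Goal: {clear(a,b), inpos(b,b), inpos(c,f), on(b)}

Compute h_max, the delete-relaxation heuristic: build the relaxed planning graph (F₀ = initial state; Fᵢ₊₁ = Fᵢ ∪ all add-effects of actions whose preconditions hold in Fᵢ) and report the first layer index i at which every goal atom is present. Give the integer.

3

F0 = init (9 atoms)
F1 = F0 ∪ {clear(a,c), clear(a,f), clear(b,f), clear(c,c), clear(c,f), clear(f,c), inpos(a,a), inpos(b,a), inpos(b,b), inpos(b,c), inpos(b,f), inpos(c,a), inpos(c,b), inpos(f,c), on(f)}  (24 atoms)
F2 = F1 ∪ {clear(a,a), clear(b,a), clear(b,b), clear(c,a), clear(c,b), clear(f,a), clear(f,b), inpos(f,b)}  (32 atoms)
F3 = F2 ∪ {inpos(a,b), inpos(a,c), on(a), on(b)}  (36 atoms)
goal ⊆ F3  ⇒  h_max = 3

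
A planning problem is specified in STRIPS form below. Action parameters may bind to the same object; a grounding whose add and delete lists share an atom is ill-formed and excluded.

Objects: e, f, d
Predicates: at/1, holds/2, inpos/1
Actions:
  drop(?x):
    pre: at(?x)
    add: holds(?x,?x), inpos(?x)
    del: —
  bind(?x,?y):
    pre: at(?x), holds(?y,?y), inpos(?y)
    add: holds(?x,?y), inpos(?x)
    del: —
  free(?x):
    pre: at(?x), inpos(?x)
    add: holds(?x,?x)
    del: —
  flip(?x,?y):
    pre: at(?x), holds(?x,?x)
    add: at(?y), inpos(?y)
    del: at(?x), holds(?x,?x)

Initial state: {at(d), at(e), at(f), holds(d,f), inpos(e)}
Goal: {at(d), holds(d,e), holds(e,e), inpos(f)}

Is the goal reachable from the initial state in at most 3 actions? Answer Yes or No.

1. drop(e)  →  {at(d), at(e), at(f), holds(d,f), holds(e,e), inpos(e)}
2. drop(f)  →  {at(d), at(e), at(f), holds(d,f), holds(e,e), holds(f,f), inpos(e), inpos(f)}
3. bind(d,e)  →  {at(d), at(e), at(f), holds(d,e), holds(d,f), holds(e,e), holds(f,f), inpos(d), inpos(e), inpos(f)}
optimal plan length = 3; 3 ≤ 3

Yes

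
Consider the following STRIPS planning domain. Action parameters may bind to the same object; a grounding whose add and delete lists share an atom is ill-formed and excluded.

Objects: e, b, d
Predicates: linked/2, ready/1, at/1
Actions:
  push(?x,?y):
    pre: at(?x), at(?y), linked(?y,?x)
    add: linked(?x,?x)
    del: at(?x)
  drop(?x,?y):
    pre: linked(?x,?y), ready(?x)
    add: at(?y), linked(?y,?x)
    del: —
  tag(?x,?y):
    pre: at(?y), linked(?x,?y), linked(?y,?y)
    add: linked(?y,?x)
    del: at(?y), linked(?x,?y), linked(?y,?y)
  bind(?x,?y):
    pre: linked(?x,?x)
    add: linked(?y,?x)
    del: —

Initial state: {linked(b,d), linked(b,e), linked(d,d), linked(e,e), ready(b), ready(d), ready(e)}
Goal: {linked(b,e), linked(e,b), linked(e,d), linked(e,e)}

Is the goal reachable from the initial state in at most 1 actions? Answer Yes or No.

1. drop(b,e)  →  {at(e), linked(b,d), linked(b,e), linked(d,d), linked(e,b), linked(e,e), ready(b), ready(d), ready(e)}
2. bind(d,e)  →  {at(e), linked(b,d), linked(b,e), linked(d,d), linked(e,b), linked(e,d), linked(e,e), ready(b), ready(d), ready(e)}
optimal plan length = 2; 2 > 1

No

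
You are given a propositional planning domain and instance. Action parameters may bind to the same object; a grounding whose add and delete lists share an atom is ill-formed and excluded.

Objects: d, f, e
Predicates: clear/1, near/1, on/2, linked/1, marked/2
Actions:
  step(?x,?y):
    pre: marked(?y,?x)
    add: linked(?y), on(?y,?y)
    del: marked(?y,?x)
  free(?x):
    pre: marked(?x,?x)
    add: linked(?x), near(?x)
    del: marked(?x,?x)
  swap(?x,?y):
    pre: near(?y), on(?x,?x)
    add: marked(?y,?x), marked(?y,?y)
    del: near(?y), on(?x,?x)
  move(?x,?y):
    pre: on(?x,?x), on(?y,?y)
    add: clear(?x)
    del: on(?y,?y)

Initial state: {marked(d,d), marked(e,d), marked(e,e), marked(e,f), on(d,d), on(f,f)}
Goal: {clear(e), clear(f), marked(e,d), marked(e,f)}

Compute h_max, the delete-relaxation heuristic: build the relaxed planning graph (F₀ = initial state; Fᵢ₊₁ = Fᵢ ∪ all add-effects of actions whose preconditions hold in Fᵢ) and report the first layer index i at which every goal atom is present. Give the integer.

2

F0 = init (6 atoms)
F1 = F0 ∪ {clear(d), clear(f), linked(d), linked(e), near(d), near(e), on(e,e)}  (13 atoms)
F2 = F1 ∪ {clear(e), marked(d,e), marked(d,f)}  (16 atoms)
goal ⊆ F2  ⇒  h_max = 2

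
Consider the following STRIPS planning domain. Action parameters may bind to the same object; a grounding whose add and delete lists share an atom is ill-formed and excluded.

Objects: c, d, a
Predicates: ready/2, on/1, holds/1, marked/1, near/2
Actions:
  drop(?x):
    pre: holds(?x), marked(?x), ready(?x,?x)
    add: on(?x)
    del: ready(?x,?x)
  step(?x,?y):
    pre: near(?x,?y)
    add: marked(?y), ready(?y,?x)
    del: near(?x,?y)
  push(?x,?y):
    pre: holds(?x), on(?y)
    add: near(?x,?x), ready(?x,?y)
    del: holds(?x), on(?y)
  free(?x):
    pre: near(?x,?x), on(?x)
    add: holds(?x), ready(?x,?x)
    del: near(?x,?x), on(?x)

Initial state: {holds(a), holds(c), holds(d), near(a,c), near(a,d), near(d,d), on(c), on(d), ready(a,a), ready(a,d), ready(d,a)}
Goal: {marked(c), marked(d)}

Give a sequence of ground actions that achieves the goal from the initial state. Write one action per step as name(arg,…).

1. step(d,d)  →  {holds(a), holds(c), holds(d), marked(d), near(a,c), near(a,d), on(c), on(d), ready(a,a), ready(a,d), ready(d,a), ready(d,d)}
2. step(a,c)  →  {holds(a), holds(c), holds(d), marked(c), marked(d), near(a,d), on(c), on(d), ready(a,a), ready(a,d), ready(c,a), ready(d,a), ready(d,d)}

step(d,d); step(a,c)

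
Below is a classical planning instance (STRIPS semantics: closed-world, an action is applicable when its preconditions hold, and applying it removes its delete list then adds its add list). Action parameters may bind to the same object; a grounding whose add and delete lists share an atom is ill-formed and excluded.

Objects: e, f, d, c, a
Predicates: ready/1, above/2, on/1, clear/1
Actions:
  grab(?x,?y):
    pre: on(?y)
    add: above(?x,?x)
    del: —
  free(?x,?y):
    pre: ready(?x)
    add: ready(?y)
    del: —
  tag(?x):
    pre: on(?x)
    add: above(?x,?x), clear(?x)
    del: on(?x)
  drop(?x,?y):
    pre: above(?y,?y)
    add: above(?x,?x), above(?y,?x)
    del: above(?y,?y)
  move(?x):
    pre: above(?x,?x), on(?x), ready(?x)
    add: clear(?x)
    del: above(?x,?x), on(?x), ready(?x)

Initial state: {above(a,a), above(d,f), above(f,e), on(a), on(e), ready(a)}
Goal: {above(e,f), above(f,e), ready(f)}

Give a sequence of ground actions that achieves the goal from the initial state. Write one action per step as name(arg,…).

grab(e,e); free(a,f); drop(f,e)

1. grab(e,e)  →  {above(a,a), above(d,f), above(e,e), above(f,e), on(a), on(e), ready(a)}
2. free(a,f)  →  {above(a,a), above(d,f), above(e,e), above(f,e), on(a), on(e), ready(a), ready(f)}
3. drop(f,e)  →  {above(a,a), above(d,f), above(e,f), above(f,e), above(f,f), on(a), on(e), ready(a), ready(f)}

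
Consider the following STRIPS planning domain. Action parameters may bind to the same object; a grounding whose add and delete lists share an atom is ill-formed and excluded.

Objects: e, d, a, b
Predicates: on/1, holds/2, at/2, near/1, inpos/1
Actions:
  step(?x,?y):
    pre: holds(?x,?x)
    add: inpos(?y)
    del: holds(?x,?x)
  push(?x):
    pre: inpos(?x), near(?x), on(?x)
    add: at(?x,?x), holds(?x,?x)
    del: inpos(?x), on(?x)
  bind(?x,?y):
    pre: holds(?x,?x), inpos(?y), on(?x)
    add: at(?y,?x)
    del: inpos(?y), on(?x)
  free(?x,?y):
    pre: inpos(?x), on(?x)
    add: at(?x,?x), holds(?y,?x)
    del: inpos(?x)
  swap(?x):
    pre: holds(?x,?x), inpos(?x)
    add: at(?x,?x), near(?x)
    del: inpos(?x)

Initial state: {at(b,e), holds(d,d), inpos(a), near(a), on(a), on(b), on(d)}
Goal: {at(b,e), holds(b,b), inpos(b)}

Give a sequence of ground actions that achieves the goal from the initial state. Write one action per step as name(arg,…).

1. step(d,b)  →  {at(b,e), inpos(a), inpos(b), near(a), on(a), on(b), on(d)}
2. push(a)  →  {at(a,a), at(b,e), holds(a,a), inpos(b), near(a), on(b), on(d)}
3. free(b,b)  →  {at(a,a), at(b,b), at(b,e), holds(a,a), holds(b,b), near(a), on(b), on(d)}
4. step(a,b)  →  {at(a,a), at(b,b), at(b,e), holds(b,b), inpos(b), near(a), on(b), on(d)}

step(d,b); push(a); free(b,b); step(a,b)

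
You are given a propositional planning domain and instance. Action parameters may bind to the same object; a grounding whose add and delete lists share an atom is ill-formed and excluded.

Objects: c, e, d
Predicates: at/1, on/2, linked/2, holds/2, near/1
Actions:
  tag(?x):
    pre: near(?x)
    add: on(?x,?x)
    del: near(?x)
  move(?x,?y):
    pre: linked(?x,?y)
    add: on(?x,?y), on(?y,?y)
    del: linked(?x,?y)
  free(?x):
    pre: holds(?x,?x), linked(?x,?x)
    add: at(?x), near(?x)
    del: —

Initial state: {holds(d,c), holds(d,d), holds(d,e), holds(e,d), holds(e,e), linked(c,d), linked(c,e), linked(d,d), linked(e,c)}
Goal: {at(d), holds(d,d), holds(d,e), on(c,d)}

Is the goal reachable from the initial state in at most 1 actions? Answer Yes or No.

No

1. move(c,d)  →  {holds(d,c), holds(d,d), holds(d,e), holds(e,d), holds(e,e), linked(c,e), linked(d,d), linked(e,c), on(c,d), on(d,d)}
2. free(d)  →  {at(d), holds(d,c), holds(d,d), holds(d,e), holds(e,d), holds(e,e), linked(c,e), linked(d,d), linked(e,c), near(d), on(c,d), on(d,d)}
optimal plan length = 2; 2 > 1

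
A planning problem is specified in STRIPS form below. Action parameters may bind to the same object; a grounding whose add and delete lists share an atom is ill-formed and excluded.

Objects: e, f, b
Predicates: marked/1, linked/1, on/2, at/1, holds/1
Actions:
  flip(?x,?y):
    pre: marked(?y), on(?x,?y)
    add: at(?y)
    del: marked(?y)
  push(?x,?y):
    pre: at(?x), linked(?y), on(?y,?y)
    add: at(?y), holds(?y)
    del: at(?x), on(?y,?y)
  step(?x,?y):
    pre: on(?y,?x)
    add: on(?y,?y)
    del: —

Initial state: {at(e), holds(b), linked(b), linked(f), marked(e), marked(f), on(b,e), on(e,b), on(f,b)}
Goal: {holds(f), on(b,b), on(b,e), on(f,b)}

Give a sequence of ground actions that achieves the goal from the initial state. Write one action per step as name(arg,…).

1. step(e,b)  →  {at(e), holds(b), linked(b), linked(f), marked(e), marked(f), on(b,b), on(b,e), on(e,b), on(f,b)}
2. step(b,f)  →  {at(e), holds(b), linked(b), linked(f), marked(e), marked(f), on(b,b), on(b,e), on(e,b), on(f,b), on(f,f)}
3. push(e,f)  →  {at(f), holds(b), holds(f), linked(b), linked(f), marked(e), marked(f), on(b,b), on(b,e), on(e,b), on(f,b)}

step(e,b); step(b,f); push(e,f)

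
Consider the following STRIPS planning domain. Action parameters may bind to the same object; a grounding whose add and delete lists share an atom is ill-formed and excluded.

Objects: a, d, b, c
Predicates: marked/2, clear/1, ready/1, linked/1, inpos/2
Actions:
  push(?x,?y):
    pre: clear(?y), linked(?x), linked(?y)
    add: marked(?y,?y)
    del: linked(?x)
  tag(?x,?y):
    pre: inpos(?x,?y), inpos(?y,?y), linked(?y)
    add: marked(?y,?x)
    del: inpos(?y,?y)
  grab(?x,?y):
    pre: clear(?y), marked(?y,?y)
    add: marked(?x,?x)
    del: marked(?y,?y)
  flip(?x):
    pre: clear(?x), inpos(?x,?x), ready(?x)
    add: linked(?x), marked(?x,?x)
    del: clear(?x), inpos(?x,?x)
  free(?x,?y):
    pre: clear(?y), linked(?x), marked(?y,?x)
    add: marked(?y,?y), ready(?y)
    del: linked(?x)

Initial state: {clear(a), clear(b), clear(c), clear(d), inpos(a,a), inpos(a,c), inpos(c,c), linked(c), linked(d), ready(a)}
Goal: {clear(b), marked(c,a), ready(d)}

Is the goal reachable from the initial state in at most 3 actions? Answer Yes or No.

Yes

1. tag(a,c)  →  {clear(a), clear(b), clear(c), clear(d), inpos(a,a), inpos(a,c), linked(c), linked(d), marked(c,a), ready(a)}
2. push(c,d)  →  {clear(a), clear(b), clear(c), clear(d), inpos(a,a), inpos(a,c), linked(d), marked(c,a), marked(d,d), ready(a)}
3. free(d,d)  →  {clear(a), clear(b), clear(c), clear(d), inpos(a,a), inpos(a,c), marked(c,a), marked(d,d), ready(a), ready(d)}
optimal plan length = 3; 3 ≤ 3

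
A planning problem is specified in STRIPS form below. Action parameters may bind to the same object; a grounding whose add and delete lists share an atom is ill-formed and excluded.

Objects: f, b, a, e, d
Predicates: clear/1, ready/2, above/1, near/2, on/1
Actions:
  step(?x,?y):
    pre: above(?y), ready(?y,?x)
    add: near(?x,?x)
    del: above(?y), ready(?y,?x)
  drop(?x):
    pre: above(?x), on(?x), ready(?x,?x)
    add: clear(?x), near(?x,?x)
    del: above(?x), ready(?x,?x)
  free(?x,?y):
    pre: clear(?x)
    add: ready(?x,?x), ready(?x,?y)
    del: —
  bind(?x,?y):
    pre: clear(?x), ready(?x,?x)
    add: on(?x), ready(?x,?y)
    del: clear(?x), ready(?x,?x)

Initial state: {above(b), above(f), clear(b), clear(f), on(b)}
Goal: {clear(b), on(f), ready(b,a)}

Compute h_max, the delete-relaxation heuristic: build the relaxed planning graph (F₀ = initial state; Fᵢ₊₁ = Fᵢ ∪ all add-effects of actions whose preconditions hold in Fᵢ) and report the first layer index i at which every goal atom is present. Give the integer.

2

F0 = init (5 atoms)
F1 = F0 ∪ {ready(b,a), ready(b,b), ready(b,d), ready(b,e), ready(b,f), ready(f,a), ready(f,b), ready(f,d), ready(f,e), ready(f,f)}  (15 atoms)
F2 = F1 ∪ {near(a,a), near(b,b), near(d,d), near(e,e), near(f,f), on(f)}  (21 atoms)
goal ⊆ F2  ⇒  h_max = 2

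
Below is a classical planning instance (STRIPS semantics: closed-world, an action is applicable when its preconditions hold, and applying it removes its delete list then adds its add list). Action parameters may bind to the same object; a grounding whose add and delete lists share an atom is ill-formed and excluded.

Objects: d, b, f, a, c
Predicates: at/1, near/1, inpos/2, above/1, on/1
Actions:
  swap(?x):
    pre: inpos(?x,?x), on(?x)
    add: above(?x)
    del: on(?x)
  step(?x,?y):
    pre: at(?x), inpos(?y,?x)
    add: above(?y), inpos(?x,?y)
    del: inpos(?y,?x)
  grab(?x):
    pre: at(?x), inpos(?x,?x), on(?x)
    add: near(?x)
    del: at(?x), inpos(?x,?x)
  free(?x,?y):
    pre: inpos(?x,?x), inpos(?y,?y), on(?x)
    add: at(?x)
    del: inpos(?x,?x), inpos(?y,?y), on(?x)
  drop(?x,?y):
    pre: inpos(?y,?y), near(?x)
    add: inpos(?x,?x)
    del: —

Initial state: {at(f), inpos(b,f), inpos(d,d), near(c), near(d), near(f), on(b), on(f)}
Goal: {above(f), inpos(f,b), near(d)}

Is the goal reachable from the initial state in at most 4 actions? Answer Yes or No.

1. step(f,b)  →  {above(b), at(f), inpos(d,d), inpos(f,b), near(c), near(d), near(f), on(b), on(f)}
2. drop(f,d)  →  {above(b), at(f), inpos(d,d), inpos(f,b), inpos(f,f), near(c), near(d), near(f), on(b), on(f)}
3. swap(f)  →  {above(b), above(f), at(f), inpos(d,d), inpos(f,b), inpos(f,f), near(c), near(d), near(f), on(b)}
optimal plan length = 3; 3 ≤ 4

Yes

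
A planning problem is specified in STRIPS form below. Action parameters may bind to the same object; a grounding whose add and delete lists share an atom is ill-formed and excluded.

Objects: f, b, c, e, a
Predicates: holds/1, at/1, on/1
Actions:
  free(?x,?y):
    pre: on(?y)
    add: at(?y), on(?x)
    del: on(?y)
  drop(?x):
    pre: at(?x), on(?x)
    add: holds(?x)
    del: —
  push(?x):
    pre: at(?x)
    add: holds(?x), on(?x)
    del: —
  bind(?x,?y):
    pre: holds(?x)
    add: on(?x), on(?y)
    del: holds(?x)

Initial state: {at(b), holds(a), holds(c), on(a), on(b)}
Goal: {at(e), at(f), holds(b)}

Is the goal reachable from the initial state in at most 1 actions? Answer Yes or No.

1. free(f,b)  →  {at(b), holds(a), holds(c), on(a), on(f)}
2. free(e,f)  →  {at(b), at(f), holds(a), holds(c), on(a), on(e)}
3. free(f,e)  →  {at(b), at(e), at(f), holds(a), holds(c), on(a), on(f)}
4. push(b)  →  {at(b), at(e), at(f), holds(a), holds(b), holds(c), on(a), on(b), on(f)}
optimal plan length = 4; 4 > 1

No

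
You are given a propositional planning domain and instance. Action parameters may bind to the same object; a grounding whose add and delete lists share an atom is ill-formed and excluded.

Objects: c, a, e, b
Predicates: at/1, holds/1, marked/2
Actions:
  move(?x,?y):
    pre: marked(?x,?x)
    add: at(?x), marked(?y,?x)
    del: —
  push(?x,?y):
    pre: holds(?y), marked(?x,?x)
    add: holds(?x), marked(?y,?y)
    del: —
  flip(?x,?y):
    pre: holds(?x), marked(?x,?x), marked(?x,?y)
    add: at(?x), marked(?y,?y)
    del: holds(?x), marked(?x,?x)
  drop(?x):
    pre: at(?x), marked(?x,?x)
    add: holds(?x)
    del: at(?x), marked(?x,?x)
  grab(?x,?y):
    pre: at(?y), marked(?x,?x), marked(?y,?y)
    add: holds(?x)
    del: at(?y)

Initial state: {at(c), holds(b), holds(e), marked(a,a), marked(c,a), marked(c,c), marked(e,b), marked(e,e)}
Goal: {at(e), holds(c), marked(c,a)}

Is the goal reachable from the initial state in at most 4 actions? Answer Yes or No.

Yes

1. move(e,c)  →  {at(c), at(e), holds(b), holds(e), marked(a,a), marked(c,a), marked(c,c), marked(c,e), marked(e,b), marked(e,e)}
2. push(c,e)  →  {at(c), at(e), holds(b), holds(c), holds(e), marked(a,a), marked(c,a), marked(c,c), marked(c,e), marked(e,b), marked(e,e)}
optimal plan length = 2; 2 ≤ 4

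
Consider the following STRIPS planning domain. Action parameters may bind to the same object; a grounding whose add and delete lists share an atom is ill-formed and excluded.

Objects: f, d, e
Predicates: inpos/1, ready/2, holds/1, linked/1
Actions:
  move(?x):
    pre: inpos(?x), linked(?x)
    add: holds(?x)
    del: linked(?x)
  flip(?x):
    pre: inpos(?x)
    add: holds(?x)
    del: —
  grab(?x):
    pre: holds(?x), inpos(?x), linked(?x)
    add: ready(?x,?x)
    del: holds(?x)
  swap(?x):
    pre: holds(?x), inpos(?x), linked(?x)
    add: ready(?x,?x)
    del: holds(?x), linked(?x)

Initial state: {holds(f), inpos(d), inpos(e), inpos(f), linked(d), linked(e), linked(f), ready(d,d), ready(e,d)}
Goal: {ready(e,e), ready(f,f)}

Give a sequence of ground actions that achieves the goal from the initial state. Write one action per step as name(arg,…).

flip(e); grab(f); grab(e)

1. flip(e)  →  {holds(e), holds(f), inpos(d), inpos(e), inpos(f), linked(d), linked(e), linked(f), ready(d,d), ready(e,d)}
2. grab(f)  →  {holds(e), inpos(d), inpos(e), inpos(f), linked(d), linked(e), linked(f), ready(d,d), ready(e,d), ready(f,f)}
3. grab(e)  →  {inpos(d), inpos(e), inpos(f), linked(d), linked(e), linked(f), ready(d,d), ready(e,d), ready(e,e), ready(f,f)}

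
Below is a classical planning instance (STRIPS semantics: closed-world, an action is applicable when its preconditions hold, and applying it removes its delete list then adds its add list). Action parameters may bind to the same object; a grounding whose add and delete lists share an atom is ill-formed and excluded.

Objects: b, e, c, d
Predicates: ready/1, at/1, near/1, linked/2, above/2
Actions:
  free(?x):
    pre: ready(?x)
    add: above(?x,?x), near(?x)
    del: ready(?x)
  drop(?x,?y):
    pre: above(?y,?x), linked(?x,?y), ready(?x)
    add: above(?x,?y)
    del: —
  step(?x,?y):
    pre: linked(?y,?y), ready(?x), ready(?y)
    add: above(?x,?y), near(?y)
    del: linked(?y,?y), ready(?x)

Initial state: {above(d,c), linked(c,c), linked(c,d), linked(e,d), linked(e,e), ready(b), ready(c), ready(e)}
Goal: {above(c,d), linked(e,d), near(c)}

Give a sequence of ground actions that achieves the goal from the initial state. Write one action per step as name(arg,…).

1. drop(c,d)  →  {above(c,d), above(d,c), linked(c,c), linked(c,d), linked(e,d), linked(e,e), ready(b), ready(c), ready(e)}
2. free(c)  →  {above(c,c), above(c,d), above(d,c), linked(c,c), linked(c,d), linked(e,d), linked(e,e), near(c), ready(b), ready(e)}

drop(c,d); free(c)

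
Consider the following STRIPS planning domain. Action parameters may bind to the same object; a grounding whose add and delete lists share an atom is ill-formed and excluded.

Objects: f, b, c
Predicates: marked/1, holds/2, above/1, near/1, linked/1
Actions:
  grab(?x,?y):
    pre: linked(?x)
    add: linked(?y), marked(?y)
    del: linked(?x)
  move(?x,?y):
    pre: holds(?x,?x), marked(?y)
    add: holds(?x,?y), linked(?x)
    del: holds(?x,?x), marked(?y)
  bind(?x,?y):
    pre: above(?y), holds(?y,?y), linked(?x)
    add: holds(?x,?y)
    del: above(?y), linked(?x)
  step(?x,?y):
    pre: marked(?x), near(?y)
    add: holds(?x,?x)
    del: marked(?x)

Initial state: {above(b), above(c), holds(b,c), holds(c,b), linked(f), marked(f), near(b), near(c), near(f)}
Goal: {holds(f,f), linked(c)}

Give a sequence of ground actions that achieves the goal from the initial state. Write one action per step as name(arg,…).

1. grab(f,c)  →  {above(b), above(c), holds(b,c), holds(c,b), linked(c), marked(c), marked(f), near(b), near(c), near(f)}
2. step(f,f)  →  {above(b), above(c), holds(b,c), holds(c,b), holds(f,f), linked(c), marked(c), near(b), near(c), near(f)}

grab(f,c); step(f,f)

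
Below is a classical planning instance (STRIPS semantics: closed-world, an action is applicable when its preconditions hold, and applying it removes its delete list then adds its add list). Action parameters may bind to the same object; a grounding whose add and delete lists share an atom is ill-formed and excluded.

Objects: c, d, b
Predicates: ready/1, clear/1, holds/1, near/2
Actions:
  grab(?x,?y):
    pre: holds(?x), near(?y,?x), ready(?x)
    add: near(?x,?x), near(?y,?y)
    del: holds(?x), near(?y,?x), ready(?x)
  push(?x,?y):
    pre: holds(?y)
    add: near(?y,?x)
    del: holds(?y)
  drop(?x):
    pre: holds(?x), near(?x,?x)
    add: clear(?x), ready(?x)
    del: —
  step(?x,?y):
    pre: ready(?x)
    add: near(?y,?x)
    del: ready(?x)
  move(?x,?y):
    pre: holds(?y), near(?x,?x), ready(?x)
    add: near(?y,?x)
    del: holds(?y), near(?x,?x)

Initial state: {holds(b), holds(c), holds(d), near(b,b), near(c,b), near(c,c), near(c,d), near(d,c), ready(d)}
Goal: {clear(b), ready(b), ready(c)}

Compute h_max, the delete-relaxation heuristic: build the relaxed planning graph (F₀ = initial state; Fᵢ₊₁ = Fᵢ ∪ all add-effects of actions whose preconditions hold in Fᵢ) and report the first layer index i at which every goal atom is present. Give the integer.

F0 = init (9 atoms)
F1 = F0 ∪ {clear(b), clear(c), near(b,c), near(b,d), near(d,b), near(d,d), ready(b), ready(c)}  (17 atoms)
goal ⊆ F1  ⇒  h_max = 1

1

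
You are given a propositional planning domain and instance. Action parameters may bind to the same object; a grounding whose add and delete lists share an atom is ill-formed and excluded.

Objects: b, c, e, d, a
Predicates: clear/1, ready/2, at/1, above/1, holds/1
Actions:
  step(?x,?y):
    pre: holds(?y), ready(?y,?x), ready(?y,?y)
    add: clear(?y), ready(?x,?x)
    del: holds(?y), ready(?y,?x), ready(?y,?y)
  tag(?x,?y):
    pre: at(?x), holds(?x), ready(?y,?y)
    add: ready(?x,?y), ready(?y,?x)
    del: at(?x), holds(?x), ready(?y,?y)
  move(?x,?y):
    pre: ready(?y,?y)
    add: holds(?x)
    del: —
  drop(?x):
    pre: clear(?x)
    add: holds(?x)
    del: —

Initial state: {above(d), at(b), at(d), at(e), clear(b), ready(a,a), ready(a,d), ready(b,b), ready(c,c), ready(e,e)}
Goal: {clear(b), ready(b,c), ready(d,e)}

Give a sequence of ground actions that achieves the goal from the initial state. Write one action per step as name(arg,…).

move(b,b); tag(b,c); move(d,b); tag(d,e)

1. move(b,b)  →  {above(d), at(b), at(d), at(e), clear(b), holds(b), ready(a,a), ready(a,d), ready(b,b), ready(c,c), ready(e,e)}
2. tag(b,c)  →  {above(d), at(d), at(e), clear(b), ready(a,a), ready(a,d), ready(b,b), ready(b,c), ready(c,b), ready(e,e)}
3. move(d,b)  →  {above(d), at(d), at(e), clear(b), holds(d), ready(a,a), ready(a,d), ready(b,b), ready(b,c), ready(c,b), ready(e,e)}
4. tag(d,e)  →  {above(d), at(e), clear(b), ready(a,a), ready(a,d), ready(b,b), ready(b,c), ready(c,b), ready(d,e), ready(e,d)}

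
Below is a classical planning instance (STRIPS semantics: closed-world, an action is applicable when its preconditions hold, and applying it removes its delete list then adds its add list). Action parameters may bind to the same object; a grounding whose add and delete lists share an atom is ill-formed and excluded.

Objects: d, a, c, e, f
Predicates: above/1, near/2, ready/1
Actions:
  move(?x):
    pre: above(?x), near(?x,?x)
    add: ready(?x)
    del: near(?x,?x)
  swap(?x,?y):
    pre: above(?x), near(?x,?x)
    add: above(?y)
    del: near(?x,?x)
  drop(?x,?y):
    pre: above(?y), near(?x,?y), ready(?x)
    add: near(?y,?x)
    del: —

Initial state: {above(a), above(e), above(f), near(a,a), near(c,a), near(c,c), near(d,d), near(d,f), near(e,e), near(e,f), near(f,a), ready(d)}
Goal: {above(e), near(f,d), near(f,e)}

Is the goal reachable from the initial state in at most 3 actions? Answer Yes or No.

Yes

1. move(e)  →  {above(a), above(e), above(f), near(a,a), near(c,a), near(c,c), near(d,d), near(d,f), near(e,f), near(f,a), ready(d), ready(e)}
2. drop(d,f)  →  {above(a), above(e), above(f), near(a,a), near(c,a), near(c,c), near(d,d), near(d,f), near(e,f), near(f,a), near(f,d), ready(d), ready(e)}
3. drop(e,f)  →  {above(a), above(e), above(f), near(a,a), near(c,a), near(c,c), near(d,d), near(d,f), near(e,f), near(f,a), near(f,d), near(f,e), ready(d), ready(e)}
optimal plan length = 3; 3 ≤ 3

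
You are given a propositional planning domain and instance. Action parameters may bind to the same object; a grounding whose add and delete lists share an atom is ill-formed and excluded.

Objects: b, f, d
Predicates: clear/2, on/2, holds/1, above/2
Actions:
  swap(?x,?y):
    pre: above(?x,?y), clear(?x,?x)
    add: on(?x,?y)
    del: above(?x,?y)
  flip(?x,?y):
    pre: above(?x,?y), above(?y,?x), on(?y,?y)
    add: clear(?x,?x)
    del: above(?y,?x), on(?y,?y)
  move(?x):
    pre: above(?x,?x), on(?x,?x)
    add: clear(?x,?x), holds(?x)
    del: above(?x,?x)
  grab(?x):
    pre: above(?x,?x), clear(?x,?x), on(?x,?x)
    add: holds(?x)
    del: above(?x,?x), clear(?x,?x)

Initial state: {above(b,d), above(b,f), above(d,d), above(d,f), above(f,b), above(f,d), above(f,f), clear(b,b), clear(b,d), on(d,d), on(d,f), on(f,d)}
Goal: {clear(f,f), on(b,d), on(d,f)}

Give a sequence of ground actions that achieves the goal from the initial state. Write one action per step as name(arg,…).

1. swap(b,d)  →  {above(b,f), above(d,d), above(d,f), above(f,b), above(f,d), above(f,f), clear(b,b), clear(b,d), on(b,d), on(d,d), on(d,f), on(f,d)}
2. flip(f,d)  →  {above(b,f), above(d,d), above(f,b), above(f,d), above(f,f), clear(b,b), clear(b,d), clear(f,f), on(b,d), on(d,f), on(f,d)}

swap(b,d); flip(f,d)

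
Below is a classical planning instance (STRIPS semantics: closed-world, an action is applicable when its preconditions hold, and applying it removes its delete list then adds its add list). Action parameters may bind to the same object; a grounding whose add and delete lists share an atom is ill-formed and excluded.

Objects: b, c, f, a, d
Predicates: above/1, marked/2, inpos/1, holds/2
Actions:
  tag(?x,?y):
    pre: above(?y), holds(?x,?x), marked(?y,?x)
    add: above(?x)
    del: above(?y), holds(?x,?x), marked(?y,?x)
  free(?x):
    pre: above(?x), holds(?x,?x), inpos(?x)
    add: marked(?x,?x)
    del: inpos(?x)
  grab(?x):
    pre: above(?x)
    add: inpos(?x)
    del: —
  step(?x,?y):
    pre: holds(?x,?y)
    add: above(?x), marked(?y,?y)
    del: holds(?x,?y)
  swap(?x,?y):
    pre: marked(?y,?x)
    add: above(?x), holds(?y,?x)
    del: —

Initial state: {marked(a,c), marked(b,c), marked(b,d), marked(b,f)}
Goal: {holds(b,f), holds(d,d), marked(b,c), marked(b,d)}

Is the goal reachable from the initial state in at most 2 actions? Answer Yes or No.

No

1. swap(f,b)  →  {above(f), holds(b,f), marked(a,c), marked(b,c), marked(b,d), marked(b,f)}
2. swap(d,b)  →  {above(d), above(f), holds(b,d), holds(b,f), marked(a,c), marked(b,c), marked(b,d), marked(b,f)}
3. step(b,d)  →  {above(b), above(d), above(f), holds(b,f), marked(a,c), marked(b,c), marked(b,d), marked(b,f), marked(d,d)}
4. swap(d,d)  →  {above(b), above(d), above(f), holds(b,f), holds(d,d), marked(a,c), marked(b,c), marked(b,d), marked(b,f), marked(d,d)}
optimal plan length = 4; 4 > 2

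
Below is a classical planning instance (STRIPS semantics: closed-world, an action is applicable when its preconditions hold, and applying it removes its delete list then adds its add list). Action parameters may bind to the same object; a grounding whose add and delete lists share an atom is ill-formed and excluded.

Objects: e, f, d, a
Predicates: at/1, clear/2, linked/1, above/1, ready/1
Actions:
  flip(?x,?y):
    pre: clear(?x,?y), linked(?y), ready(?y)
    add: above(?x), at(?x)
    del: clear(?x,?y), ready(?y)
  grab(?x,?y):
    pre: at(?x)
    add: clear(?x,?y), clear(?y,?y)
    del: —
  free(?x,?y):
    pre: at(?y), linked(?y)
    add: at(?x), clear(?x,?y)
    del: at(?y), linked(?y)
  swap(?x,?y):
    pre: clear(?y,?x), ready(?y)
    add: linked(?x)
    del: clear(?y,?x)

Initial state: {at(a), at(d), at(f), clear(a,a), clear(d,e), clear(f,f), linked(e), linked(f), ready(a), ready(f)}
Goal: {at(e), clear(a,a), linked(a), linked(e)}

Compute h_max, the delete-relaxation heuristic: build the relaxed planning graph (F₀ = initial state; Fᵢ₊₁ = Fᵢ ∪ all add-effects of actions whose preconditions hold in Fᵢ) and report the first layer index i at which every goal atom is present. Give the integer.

F0 = init (10 atoms)
F1 = F0 ∪ {above(f), at(e), clear(a,d), clear(a,e), clear(a,f), clear(d,a), clear(d,d), clear(d,f), clear(e,e), clear(e,f), clear(f,a), clear(f,d), clear(f,e), linked(a)}  (24 atoms)
goal ⊆ F1  ⇒  h_max = 1

1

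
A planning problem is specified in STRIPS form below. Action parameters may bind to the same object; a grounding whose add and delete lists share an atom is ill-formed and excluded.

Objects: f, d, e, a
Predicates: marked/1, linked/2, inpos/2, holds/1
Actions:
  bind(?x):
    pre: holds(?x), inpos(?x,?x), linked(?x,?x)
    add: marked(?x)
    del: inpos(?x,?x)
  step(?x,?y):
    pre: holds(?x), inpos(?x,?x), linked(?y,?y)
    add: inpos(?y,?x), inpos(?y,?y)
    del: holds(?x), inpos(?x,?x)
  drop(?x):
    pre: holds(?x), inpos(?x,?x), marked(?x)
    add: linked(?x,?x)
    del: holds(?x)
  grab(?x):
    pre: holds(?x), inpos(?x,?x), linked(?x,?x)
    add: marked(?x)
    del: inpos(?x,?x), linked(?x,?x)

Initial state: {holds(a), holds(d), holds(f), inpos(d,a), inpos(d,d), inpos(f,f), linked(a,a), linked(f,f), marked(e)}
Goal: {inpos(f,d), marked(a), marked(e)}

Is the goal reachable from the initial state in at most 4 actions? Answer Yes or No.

Yes

1. step(f,a)  →  {holds(a), holds(d), inpos(a,a), inpos(a,f), inpos(d,a), inpos(d,d), linked(a,a), linked(f,f), marked(e)}
2. bind(a)  →  {holds(a), holds(d), inpos(a,f), inpos(d,a), inpos(d,d), linked(a,a), linked(f,f), marked(a), marked(e)}
3. step(d,f)  →  {holds(a), inpos(a,f), inpos(d,a), inpos(f,d), inpos(f,f), linked(a,a), linked(f,f), marked(a), marked(e)}
optimal plan length = 3; 3 ≤ 4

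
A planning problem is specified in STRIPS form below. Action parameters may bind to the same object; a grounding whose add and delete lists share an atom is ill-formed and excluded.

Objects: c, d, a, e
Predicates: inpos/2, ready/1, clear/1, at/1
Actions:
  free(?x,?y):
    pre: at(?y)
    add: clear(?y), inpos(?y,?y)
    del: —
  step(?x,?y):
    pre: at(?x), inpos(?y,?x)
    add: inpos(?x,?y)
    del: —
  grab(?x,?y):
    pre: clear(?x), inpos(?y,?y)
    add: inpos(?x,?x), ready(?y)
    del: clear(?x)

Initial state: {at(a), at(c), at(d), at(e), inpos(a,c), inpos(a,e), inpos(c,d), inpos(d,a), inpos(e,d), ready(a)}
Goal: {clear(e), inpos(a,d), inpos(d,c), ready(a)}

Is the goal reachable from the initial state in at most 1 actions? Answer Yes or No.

1. free(c,e)  →  {at(a), at(c), at(d), at(e), clear(e), inpos(a,c), inpos(a,e), inpos(c,d), inpos(d,a), inpos(e,d), inpos(e,e), ready(a)}
2. step(d,c)  →  {at(a), at(c), at(d), at(e), clear(e), inpos(a,c), inpos(a,e), inpos(c,d), inpos(d,a), inpos(d,c), inpos(e,d), inpos(e,e), ready(a)}
3. step(a,d)  →  {at(a), at(c), at(d), at(e), clear(e), inpos(a,c), inpos(a,d), inpos(a,e), inpos(c,d), inpos(d,a), inpos(d,c), inpos(e,d), inpos(e,e), ready(a)}
optimal plan length = 3; 3 > 1

No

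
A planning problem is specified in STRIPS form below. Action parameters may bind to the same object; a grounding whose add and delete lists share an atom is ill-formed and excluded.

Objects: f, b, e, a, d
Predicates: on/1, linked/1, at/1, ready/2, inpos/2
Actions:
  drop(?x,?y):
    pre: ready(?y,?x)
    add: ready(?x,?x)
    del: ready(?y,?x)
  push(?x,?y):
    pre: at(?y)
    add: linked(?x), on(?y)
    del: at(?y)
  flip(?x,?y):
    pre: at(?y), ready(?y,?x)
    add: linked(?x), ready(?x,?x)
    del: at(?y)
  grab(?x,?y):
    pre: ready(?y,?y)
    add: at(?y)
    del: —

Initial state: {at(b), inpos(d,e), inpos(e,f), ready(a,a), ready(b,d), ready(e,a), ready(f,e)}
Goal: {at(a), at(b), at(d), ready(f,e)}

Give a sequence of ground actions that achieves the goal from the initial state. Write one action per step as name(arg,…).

1. drop(d,b)  →  {at(b), inpos(d,e), inpos(e,f), ready(a,a), ready(d,d), ready(e,a), ready(f,e)}
2. grab(f,a)  →  {at(a), at(b), inpos(d,e), inpos(e,f), ready(a,a), ready(d,d), ready(e,a), ready(f,e)}
3. grab(f,d)  →  {at(a), at(b), at(d), inpos(d,e), inpos(e,f), ready(a,a), ready(d,d), ready(e,a), ready(f,e)}

drop(d,b); grab(f,a); grab(f,d)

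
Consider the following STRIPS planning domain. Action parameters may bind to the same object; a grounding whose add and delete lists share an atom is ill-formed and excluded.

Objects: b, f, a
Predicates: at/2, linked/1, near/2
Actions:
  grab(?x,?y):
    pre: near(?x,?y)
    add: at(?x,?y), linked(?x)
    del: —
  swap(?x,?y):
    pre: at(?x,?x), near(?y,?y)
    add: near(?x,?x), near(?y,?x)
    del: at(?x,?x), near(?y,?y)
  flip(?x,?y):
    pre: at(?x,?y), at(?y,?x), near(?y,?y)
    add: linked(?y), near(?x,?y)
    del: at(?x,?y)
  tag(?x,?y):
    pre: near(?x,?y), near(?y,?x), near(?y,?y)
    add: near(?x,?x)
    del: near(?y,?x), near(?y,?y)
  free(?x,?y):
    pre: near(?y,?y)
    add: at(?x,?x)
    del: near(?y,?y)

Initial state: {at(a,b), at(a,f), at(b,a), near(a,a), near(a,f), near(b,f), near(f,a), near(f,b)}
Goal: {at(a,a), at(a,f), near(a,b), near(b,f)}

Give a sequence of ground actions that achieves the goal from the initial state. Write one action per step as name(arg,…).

grab(a,a); tag(f,a); tag(b,f); flip(a,b)

1. grab(a,a)  →  {at(a,a), at(a,b), at(a,f), at(b,a), linked(a), near(a,a), near(a,f), near(b,f), near(f,a), near(f,b)}
2. tag(f,a)  →  {at(a,a), at(a,b), at(a,f), at(b,a), linked(a), near(b,f), near(f,a), near(f,b), near(f,f)}
3. tag(b,f)  →  {at(a,a), at(a,b), at(a,f), at(b,a), linked(a), near(b,b), near(b,f), near(f,a)}
4. flip(a,b)  →  {at(a,a), at(a,f), at(b,a), linked(a), linked(b), near(a,b), near(b,b), near(b,f), near(f,a)}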